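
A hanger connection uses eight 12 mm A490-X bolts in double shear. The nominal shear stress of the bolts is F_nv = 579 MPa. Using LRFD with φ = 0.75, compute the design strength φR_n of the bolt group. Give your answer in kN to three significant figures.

786 kN

A_b = π × 12² / 4 = 113.1 mm².
R_n = F_nv · A_b · n · n_s = 579 × 113.1 × 8 × 2 / 1000 = 1048 kN.
Design strength φR_n = 0.75 × 1048 = 786 kN.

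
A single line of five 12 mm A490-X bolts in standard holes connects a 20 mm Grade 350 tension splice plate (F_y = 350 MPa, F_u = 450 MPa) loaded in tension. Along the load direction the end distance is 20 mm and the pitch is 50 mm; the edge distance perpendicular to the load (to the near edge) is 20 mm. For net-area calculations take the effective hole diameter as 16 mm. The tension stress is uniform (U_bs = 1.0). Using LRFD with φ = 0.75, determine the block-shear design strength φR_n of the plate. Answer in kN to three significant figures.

680 kN

Shear plane L_v = 20 + 4·50 = 220 mm; A_gv = 220 × 20 = 4400 mm².
A_nv = (220 − 4.5·16) × 20 = 2960 mm².
A_nt = (20 − 0.5·16) × 20 = 240 mm².
0.6 F_u A_nv = 799.2 kN; 0.6 F_y A_gv = 924 kN → shear rupture governs the shear term.
R_n = 799.2 + 1.0 × 450 × 240 / 1000 = 907.2 kN.
Design strength φR_n = 0.75 × 907.2 = 680 kN.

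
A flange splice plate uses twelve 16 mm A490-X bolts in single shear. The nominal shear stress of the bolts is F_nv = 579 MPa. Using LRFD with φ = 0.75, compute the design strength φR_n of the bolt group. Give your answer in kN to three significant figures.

A_b = π × 16² / 4 = 201.1 mm².
R_n = F_nv · A_b · n · n_s = 579 × 201.1 × 12 × 1 / 1000 = 1397 kN.
Design strength φR_n = 0.75 × 1397 = 1050 kN.

1050 kN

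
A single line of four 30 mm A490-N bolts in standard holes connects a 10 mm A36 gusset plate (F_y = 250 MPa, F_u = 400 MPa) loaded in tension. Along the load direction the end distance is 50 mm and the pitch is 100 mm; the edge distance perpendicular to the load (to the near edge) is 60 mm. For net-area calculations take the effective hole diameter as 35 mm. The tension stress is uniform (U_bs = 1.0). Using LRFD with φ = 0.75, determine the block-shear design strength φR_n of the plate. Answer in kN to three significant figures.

521 kN

Shear plane L_v = 50 + 3·100 = 350 mm; A_gv = 350 × 10 = 3500 mm².
A_nv = (350 − 3.5·35) × 10 = 2275 mm².
A_nt = (60 − 0.5·35) × 10 = 425 mm².
0.6 F_u A_nv = 546 kN; 0.6 F_y A_gv = 525 kN → shear yielding governs the shear term.
R_n = 525 + 1.0 × 400 × 425 / 1000 = 695 kN.
Design strength φR_n = 0.75 × 695 = 521 kN.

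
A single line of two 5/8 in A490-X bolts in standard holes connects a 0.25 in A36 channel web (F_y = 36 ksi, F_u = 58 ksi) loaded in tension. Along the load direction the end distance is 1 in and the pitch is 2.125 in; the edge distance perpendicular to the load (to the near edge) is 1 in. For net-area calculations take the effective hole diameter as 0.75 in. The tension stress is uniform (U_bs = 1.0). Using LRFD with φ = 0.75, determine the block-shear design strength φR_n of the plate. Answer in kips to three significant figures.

19.5 kips

Shear plane L_v = 1 + 1·2.125 = 3.125 in; A_gv = 3.125 × 0.25 = 0.7812 in².
A_nv = (3.125 − 1.5·0.75) × 0.25 = 0.5 in².
A_nt = (1 − 0.5·0.75) × 0.25 = 0.1562 in².
0.6 F_u A_nv = 17.4 kips; 0.6 F_y A_gv = 16.88 kips → shear yielding governs the shear term.
R_n = 16.88 + 1.0 × 58 × 0.1562 = 25.94 kips.
Design strength φR_n = 0.75 × 25.94 = 19.5 kips.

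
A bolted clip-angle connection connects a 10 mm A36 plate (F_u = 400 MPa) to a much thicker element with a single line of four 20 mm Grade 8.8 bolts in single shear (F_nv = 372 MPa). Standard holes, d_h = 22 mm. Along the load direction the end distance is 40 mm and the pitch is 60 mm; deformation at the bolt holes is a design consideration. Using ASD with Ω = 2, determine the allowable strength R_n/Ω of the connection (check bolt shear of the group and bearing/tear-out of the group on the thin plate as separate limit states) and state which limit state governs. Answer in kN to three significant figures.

Bolt shear: A_b = π·20²/4 = 314.2 mm²; R_n = 372 × 314.2 × 4 × 1 / 1000 = 467.5 kN → 467.5 / 2 = 234 kN.
Bearing (1.2 l_c t F_u ≤ 2.4 d t F_u): upper limit = 2.4·20·10·400 / 1000 = 192 kN.
  Edge l_c = 40 − 22/2 = 29 → r_n = 139.2 kN; interior l_c = 60 − 22 = 38 → r_n = 182.4 kN.
  R_n,bearing = 1·139.2 + 3·182.4 = 686.4 kN → 686.4 / 2 = 343 kN.
Bolt shear governs: 234 kN.

234 kN (bolt shear governs)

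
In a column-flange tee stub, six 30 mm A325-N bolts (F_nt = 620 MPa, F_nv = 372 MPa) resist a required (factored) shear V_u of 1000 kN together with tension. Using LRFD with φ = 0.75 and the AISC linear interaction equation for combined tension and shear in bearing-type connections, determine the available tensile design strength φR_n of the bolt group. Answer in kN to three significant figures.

897 kN

A_b = π·30²/4 = 706.9 mm²; f_rv = 1000 × 1000 / (6 × 706.9) = 235.8 MPa.
F'_nt = 1.3 F_nt − (F_nt / φF_nv) f_rv = 1.3·620 − (620/(0.75·372))·235.8 = 282 MPa, capped at F_nt → F'_nt = 282 MPa.
R_n = F'_nt · A_b · n = 282 × 706.9 × 6 / 1000 = 1196 kN.
Design strength φR_n = 0.75 × 1196 = 897 kN.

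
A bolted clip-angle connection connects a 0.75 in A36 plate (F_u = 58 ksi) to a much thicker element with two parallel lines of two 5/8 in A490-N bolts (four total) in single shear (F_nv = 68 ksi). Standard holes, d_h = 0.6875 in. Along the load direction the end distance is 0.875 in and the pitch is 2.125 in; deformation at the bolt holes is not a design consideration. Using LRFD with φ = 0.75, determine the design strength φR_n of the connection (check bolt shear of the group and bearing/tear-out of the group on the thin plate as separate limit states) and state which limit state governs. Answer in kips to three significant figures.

62.6 kips (bolt shear governs)

Bolt shear: A_b = π·0.625²/4 = 0.3068 in²; R_n = 68 × 0.3068 × 4 × 1 = 83.45 kips → 0.75 × 83.45 = 62.6 kips.
Bearing (1.5 l_c t F_u ≤ 3.0 d t F_u): upper limit = 3.0·0.625·0.75·58 = 81.56 kips.
  Edge l_c = 0.875 − 0.6875/2 = 0.5312 → r_n = 34.66 kips; interior l_c = 2.125 − 0.6875 = 1.438 → r_n = 81.56 kips.
  R_n,bearing = 2·34.66 + 2·81.56 = 232.5 kips → 0.75 × 232.5 = 174 kips.
Bolt shear governs: 62.6 kips.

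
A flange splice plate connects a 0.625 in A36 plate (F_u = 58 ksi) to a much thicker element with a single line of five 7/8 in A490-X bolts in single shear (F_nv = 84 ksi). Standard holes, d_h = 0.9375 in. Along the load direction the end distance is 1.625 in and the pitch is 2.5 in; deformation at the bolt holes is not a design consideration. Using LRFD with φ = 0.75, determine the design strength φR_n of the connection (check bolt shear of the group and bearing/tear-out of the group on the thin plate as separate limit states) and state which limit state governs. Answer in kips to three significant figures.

Bolt shear: A_b = π·0.875²/4 = 0.6013 in²; R_n = 84 × 0.6013 × 5 × 1 = 252.6 kips → 0.75 × 252.6 = 189 kips.
Bearing (1.5 l_c t F_u ≤ 3.0 d t F_u): upper limit = 3.0·0.875·0.625·58 = 95.16 kips.
  Edge l_c = 1.625 − 0.9375/2 = 1.156 → r_n = 62.87 kips; interior l_c = 2.5 − 0.9375 = 1.562 → r_n = 84.96 kips.
  R_n,bearing = 1·62.87 + 4·84.96 = 402.7 kips → 0.75 × 402.7 = 302 kips.
Bolt shear governs: 189 kips.

189 kips (bolt shear governs)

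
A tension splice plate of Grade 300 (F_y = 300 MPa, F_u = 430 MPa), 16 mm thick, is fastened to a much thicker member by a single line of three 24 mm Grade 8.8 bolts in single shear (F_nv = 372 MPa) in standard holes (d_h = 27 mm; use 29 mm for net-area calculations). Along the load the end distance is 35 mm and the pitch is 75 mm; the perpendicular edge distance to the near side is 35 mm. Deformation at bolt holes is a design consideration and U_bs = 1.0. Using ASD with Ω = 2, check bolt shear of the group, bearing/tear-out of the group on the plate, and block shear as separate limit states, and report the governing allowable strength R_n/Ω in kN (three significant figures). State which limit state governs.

252 kN (bolt shear governs)

Bolt shear: A_b = π·24²/4 = 452.4 mm²; R_n = 372 × 452.4 × 3 × 1 / 1000 = 504.9 kN → 504.9 / 2 = 252 kN.
Bearing: edge l_c = 21.5, r_n = 177.5 kN; interior l_c = 48, r_n = 396.3 kN; R_n = 177.5 + 2·396.3 = 970.1 kN → 485 kN.
Block shear: A_gv = 2960, A_nv = 1800, A_nt = 328 mm²; R_n = min(0.6F_uA_nv, 0.6F_yA_gv) + U_bs·F_u·A_nt = 605.4 kN → 303 kN.
Bolt shear governs: 252 kN.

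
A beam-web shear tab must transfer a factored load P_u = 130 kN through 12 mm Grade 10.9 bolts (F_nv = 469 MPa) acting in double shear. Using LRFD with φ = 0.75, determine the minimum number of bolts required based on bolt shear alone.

2 bolts

A_b = π·12²/4 = 113.1 mm².
Per-bolt design strength φR_n = 0.75 × 469 × 113.1 × 2 / 1000 = 79.56 kN.
n ≥ 130 / 79.56 = 1.634 → use 2 bolts.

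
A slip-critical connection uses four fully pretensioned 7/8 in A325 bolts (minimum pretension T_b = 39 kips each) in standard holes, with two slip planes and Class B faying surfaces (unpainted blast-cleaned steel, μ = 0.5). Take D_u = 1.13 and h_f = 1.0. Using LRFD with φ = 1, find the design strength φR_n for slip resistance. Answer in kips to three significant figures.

176 kips

R_n = μ · D_u · h_f · T_b · n_s · n_b = 0.5 × 1.13 × 1.0 × 39 × 2 × 4 = 176.3 kips.
Design strength φR_n = 1 × 176.3 = 176 kips.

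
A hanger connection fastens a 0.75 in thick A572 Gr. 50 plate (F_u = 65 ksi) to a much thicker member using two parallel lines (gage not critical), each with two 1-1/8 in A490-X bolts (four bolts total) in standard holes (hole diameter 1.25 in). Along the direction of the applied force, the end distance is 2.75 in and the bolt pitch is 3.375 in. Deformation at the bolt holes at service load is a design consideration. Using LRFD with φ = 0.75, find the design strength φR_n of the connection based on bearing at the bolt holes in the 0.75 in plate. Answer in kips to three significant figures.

Per bolt r_n = 1.2 l_c t F_u ≤ 2.4 d t F_u; upper limit = 2.4 × 1.125 × 0.75 × 65 = 131.6 kips.
Edge bolt: l_c = 2.75 − 1.25/2 = 2.125 in → 1.2 × 2.125 × 0.75 × 65 = 124.3 → r_n = 124.3 kips.
Interior bolts: l_c = 3.375 − 1.25 = 2.125 in → 1.2 × 2.125 × 0.75 × 65 = 124.3 → r_n = 124.3 kips.
R_n = 2 × 124.3 + 2 × 124.3 = 497.2 kips.
Design strength φR_n = 0.75 × 497.2 = 373 kips.

373 kips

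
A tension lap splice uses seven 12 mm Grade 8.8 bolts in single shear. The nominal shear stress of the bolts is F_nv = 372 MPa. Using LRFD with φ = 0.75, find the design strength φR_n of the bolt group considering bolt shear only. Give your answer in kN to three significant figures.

A_b = π × 12² / 4 = 113.1 mm².
R_n = F_nv · A_b · n · n_s = 372 × 113.1 × 7 × 1 / 1000 = 294.5 kN.
Design strength φR_n = 0.75 × 294.5 = 221 kN.

221 kN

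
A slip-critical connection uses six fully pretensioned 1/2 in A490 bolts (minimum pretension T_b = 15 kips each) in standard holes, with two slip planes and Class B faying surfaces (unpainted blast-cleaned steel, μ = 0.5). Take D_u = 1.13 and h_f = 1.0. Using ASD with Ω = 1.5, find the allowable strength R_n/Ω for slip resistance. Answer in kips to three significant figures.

R_n = μ · D_u · h_f · T_b · n_s · n_b = 0.5 × 1.13 × 1.0 × 15 × 2 × 6 = 101.7 kips.
Allowable strength R_n/Ω = 101.7 / 1.5 = 67.8 kips.

67.8 kips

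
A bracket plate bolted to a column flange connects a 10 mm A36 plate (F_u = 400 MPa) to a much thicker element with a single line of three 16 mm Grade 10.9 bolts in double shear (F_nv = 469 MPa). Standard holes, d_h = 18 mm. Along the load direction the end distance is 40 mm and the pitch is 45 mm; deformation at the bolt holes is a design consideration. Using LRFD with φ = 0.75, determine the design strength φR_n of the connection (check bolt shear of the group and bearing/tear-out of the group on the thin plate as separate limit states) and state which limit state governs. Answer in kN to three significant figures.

306 kN (bearing governs)

Bolt shear: A_b = π·16²/4 = 201.1 mm²; R_n = 469 × 201.1 × 3 × 2 / 1000 = 565.8 kN → 0.75 × 565.8 = 424 kN.
Bearing (1.2 l_c t F_u ≤ 2.4 d t F_u): upper limit = 2.4·16·10·400 / 1000 = 153.6 kN.
  Edge l_c = 40 − 18/2 = 31 → r_n = 148.8 kN; interior l_c = 45 − 18 = 27 → r_n = 129.6 kN.
  R_n,bearing = 1·148.8 + 2·129.6 = 408 kN → 0.75 × 408 = 306 kN.
Bearing governs: 306 kN.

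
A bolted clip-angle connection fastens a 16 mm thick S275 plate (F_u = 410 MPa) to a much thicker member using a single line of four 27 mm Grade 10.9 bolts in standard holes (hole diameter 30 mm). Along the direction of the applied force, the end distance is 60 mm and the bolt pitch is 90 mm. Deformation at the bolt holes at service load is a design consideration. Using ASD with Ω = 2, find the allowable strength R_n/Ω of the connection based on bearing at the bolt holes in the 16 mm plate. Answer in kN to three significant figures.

Per bolt r_n = 1.2 l_c t F_u ≤ 2.4 d t F_u; upper limit = 2.4 × 27 × 16 × 410 / 1000 = 425.1 kN.
Edge bolt: l_c = 60 − 30/2 = 45 mm → 1.2 × 45 × 16 × 410 / 1000 = 354.2 → r_n = 354.2 kN.
Interior bolts: l_c = 90 − 30 = 60 mm → 1.2 × 60 × 16 × 410 / 1000 = 472.3 → r_n = 425.1 kN.
R_n = 1 × 354.2 + 3 × 425.1 = 1630 kN.
Allowable strength R_n/Ω = 1630 / 2 = 815 kN.

815 kN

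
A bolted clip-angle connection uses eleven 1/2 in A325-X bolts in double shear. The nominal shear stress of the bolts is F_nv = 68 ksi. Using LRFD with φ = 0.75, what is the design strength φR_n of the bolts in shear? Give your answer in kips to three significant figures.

A_b = π × 0.5² / 4 = 0.1963 in².
R_n = F_nv · A_b · n · n_s = 68 × 0.1963 × 11 × 2 = 293.7 kips.
Design strength φR_n = 0.75 × 293.7 = 220 kips.

220 kips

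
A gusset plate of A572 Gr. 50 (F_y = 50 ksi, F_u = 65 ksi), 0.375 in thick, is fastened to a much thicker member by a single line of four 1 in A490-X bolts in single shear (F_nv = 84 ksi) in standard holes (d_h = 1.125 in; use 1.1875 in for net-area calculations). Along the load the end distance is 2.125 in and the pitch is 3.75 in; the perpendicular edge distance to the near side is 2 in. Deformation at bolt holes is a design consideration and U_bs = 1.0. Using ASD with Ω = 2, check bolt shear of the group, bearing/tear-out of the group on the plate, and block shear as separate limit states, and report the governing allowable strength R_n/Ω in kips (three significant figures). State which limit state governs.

84.6 kips (block shear governs)

Bolt shear: A_b = π·1²/4 = 0.7854 in²; R_n = 84 × 0.7854 × 4 × 1 = 263.9 kips → 263.9 / 2 = 132 kips.
Bearing: edge l_c = 1.562, r_n = 45.7 kips; interior l_c = 2.625, r_n = 58.5 kips; R_n = 45.7 + 3·58.5 = 221.2 kips → 111 kips.
Block shear: A_gv = 5.016, A_nv = 3.457, A_nt = 0.5273 in²; R_n = min(0.6F_uA_nv, 0.6F_yA_gv) + U_bs·F_u·A_nt = 169.1 kips → 84.6 kips.
Block shear governs: 84.6 kips.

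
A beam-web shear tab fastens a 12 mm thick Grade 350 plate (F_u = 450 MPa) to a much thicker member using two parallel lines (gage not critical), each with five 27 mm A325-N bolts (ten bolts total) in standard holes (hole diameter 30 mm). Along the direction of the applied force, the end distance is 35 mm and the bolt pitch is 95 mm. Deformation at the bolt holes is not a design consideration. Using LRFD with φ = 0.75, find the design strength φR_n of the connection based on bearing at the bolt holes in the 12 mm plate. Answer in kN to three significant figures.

Per bolt r_n = 1.5 l_c t F_u ≤ 3.0 d t F_u; upper limit = 3.0 × 27 × 12 × 450 / 1000 = 437.4 kN.
Edge bolt: l_c = 35 − 30/2 = 20 mm → 1.5 × 20 × 12 × 450 / 1000 = 162 → r_n = 162 kN.
Interior bolts: l_c = 95 − 30 = 65 mm → 1.5 × 65 × 12 × 450 / 1000 = 526.5 → r_n = 437.4 kN.
R_n = 2 × 162 + 8 × 437.4 = 3823 kN.
Design strength φR_n = 0.75 × 3823 = 2870 kN.

2870 kN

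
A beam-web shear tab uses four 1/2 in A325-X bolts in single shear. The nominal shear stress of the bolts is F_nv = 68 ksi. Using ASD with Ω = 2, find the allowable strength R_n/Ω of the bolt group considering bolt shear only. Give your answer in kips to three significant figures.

A_b = π × 0.5² / 4 = 0.1963 in².
R_n = F_nv · A_b · n · n_s = 68 × 0.1963 × 4 × 1 = 53.41 kips.
Allowable strength R_n/Ω = 53.41 / 2 = 26.7 kips.

26.7 kips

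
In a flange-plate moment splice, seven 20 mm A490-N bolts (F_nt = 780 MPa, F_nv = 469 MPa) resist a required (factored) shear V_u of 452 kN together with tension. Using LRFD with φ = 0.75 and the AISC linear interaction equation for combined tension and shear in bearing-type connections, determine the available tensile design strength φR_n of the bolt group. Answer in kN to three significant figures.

A_b = π·20²/4 = 314.2 mm²; f_rv = 452 × 1000 / (7 × 314.2) = 205.5 MPa.
F'_nt = 1.3 F_nt − (F_nt / φF_nv) f_rv = 1.3·780 − (780/(0.75·469))·205.5 = 558.2 MPa, capped at F_nt → F'_nt = 558.2 MPa.
R_n = F'_nt · A_b · n = 558.2 × 314.2 × 7 / 1000 = 1228 kN.
Design strength φR_n = 0.75 × 1228 = 921 kN.

921 kN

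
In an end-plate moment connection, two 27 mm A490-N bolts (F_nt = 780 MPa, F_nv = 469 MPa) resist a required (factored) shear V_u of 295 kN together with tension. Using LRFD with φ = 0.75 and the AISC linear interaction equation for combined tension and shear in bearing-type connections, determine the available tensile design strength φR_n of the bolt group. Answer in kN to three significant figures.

A_b = π·27²/4 = 572.6 mm²; f_rv = 295 × 1000 / (2 × 572.6) = 257.6 MPa.
F'_nt = 1.3 F_nt − (F_nt / φF_nv) f_rv = 1.3·780 − (780/(0.75·469))·257.6 = 442.7 MPa, capped at F_nt → F'_nt = 442.7 MPa.
R_n = F'_nt · A_b · n = 442.7 × 572.6 × 2 / 1000 = 507 kN.
Design strength φR_n = 0.75 × 507 = 380 kN.

380 kN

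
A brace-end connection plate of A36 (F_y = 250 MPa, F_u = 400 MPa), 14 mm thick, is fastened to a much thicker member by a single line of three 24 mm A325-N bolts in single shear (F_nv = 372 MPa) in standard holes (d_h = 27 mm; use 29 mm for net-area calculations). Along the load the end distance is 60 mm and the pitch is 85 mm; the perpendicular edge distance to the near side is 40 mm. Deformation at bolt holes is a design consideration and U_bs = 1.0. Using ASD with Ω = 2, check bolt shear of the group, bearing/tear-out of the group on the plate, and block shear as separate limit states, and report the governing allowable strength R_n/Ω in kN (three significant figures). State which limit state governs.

Bolt shear: A_b = π·24²/4 = 452.4 mm²; R_n = 372 × 452.4 × 3 × 1 / 1000 = 504.9 kN → 504.9 / 2 = 252 kN.
Bearing: edge l_c = 46.5, r_n = 312.5 kN; interior l_c = 58, r_n = 322.6 kN; R_n = 312.5 + 2·322.6 = 957.6 kN → 479 kN.
Block shear: A_gv = 3220, A_nv = 2205, A_nt = 357 mm²; R_n = min(0.6F_uA_nv, 0.6F_yA_gv) + U_bs·F_u·A_nt = 625.8 kN → 313 kN.
Bolt shear governs: 252 kN.

252 kN (bolt shear governs)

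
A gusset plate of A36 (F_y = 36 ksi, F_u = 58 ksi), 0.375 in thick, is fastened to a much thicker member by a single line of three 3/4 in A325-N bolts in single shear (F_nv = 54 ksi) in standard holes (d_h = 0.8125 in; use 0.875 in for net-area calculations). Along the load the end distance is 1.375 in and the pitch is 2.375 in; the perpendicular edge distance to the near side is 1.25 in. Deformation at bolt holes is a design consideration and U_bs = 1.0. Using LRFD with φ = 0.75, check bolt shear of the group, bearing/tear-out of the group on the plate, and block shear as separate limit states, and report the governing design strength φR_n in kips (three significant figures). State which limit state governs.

Bolt shear: A_b = π·0.75²/4 = 0.4418 in²; R_n = 54 × 0.4418 × 3 × 1 = 71.57 kips → 0.75 × 71.57 = 53.7 kips.
Bearing: edge l_c = 0.9688, r_n = 25.28 kips; interior l_c = 1.562, r_n = 39.15 kips; R_n = 25.28 + 2·39.15 = 103.6 kips → 77.7 kips.
Block shear: A_gv = 2.297, A_nv = 1.477, A_nt = 0.3047 in²; R_n = min(0.6F_uA_nv, 0.6F_yA_gv) + U_bs·F_u·A_nt = 67.28 kips → 50.5 kips.
Block shear governs: 50.5 kips.

50.5 kips (block shear governs)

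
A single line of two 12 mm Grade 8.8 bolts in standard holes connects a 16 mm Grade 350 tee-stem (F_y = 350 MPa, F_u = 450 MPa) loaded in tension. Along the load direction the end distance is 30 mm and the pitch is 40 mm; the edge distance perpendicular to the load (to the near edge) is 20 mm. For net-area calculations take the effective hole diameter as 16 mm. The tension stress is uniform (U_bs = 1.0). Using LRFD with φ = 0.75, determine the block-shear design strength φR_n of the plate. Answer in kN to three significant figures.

214 kN

Shear plane L_v = 30 + 1·40 = 70 mm; A_gv = 70 × 16 = 1120 mm².
A_nv = (70 − 1.5·16) × 16 = 736 mm².
A_nt = (20 − 0.5·16) × 16 = 192 mm².
0.6 F_u A_nv = 198.7 kN; 0.6 F_y A_gv = 235.2 kN → shear rupture governs the shear term.
R_n = 198.7 + 1.0 × 450 × 192 / 1000 = 285.1 kN.
Design strength φR_n = 0.75 × 285.1 = 214 kN.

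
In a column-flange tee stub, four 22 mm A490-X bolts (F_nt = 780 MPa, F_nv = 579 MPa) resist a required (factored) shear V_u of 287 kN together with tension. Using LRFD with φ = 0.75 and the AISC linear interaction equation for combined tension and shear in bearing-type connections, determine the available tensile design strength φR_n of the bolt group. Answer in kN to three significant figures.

770 kN

A_b = π·22²/4 = 380.1 mm²; f_rv = 287 × 1000 / (4 × 380.1) = 188.7 MPa.
F'_nt = 1.3 F_nt − (F_nt / φF_nv) f_rv = 1.3·780 − (780/(0.75·579))·188.7 = 675 MPa, capped at F_nt → F'_nt = 675 MPa.
R_n = F'_nt · A_b · n = 675 × 380.1 × 4 / 1000 = 1026 kN.
Design strength φR_n = 0.75 × 1026 = 770 kN.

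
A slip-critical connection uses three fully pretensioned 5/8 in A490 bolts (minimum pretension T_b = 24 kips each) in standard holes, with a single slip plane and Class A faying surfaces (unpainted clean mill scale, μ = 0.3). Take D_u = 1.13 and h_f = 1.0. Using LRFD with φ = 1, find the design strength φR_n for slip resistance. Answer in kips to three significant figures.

R_n = μ · D_u · h_f · T_b · n_s · n_b = 0.3 × 1.13 × 1.0 × 24 × 1 × 3 = 24.41 kips.
Design strength φR_n = 1 × 24.41 = 24.4 kips.

24.4 kips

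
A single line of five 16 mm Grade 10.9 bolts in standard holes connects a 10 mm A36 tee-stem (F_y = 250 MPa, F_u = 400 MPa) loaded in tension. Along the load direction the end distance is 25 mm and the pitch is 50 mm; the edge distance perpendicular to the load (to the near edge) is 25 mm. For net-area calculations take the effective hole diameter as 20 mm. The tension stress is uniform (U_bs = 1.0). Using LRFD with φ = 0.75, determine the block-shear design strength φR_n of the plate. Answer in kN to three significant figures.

Shear plane L_v = 25 + 4·50 = 225 mm; A_gv = 225 × 10 = 2250 mm².
A_nv = (225 − 4.5·20) × 10 = 1350 mm².
A_nt = (25 − 0.5·20) × 10 = 150 mm².
0.6 F_u A_nv = 324 kN; 0.6 F_y A_gv = 337.5 kN → shear rupture governs the shear term.
R_n = 324 + 1.0 × 400 × 150 / 1000 = 384 kN.
Design strength φR_n = 0.75 × 384 = 288 kN.

288 kN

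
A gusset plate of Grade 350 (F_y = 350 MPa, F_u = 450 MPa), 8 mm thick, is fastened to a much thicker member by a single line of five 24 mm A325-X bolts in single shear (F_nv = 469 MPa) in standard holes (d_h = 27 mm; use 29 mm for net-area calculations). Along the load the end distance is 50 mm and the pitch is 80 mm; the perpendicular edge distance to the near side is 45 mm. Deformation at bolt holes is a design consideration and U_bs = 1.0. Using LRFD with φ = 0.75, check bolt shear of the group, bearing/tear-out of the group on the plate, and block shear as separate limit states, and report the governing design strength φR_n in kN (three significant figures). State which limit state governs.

Bolt shear: A_b = π·24²/4 = 452.4 mm²; R_n = 469 × 452.4 × 5 × 1 / 1000 = 1061 kN → 0.75 × 1061 = 796 kN.
Bearing: edge l_c = 36.5, r_n = 157.7 kN; interior l_c = 53, r_n = 207.4 kN; R_n = 157.7 + 4·207.4 = 987.1 kN → 740 kN.
Block shear: A_gv = 2960, A_nv = 1916, A_nt = 244 mm²; R_n = min(0.6F_uA_nv, 0.6F_yA_gv) + U_bs·F_u·A_nt = 627.1 kN → 470 kN.
Block shear governs: 470 kN.

470 kN (block shear governs)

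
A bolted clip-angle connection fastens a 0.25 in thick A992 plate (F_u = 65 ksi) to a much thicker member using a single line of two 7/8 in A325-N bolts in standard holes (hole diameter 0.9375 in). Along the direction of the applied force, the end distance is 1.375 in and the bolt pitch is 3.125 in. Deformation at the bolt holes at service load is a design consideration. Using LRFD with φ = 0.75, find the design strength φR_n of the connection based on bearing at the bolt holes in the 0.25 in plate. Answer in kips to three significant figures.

38.8 kips

Per bolt r_n = 1.2 l_c t F_u ≤ 2.4 d t F_u; upper limit = 2.4 × 0.875 × 0.25 × 65 = 34.12 kips.
Edge bolt: l_c = 1.375 − 0.9375/2 = 0.9062 in → 1.2 × 0.9062 × 0.25 × 65 = 17.67 → r_n = 17.67 kips.
Interior bolts: l_c = 3.125 − 0.9375 = 2.188 in → 1.2 × 2.188 × 0.25 × 65 = 42.66 → r_n = 34.12 kips.
R_n = 1 × 17.67 + 1 × 34.12 = 51.8 kips.
Design strength φR_n = 0.75 × 51.8 = 38.8 kips.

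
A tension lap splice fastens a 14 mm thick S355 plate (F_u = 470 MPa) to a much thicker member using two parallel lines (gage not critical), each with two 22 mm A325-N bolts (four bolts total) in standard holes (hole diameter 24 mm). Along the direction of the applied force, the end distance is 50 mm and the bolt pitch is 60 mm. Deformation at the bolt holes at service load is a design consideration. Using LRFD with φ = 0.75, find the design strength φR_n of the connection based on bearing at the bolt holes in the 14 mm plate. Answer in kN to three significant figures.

Per bolt r_n = 1.2 l_c t F_u ≤ 2.4 d t F_u; upper limit = 2.4 × 22 × 14 × 470 / 1000 = 347.4 kN.
Edge bolt: l_c = 50 − 24/2 = 38 mm → 1.2 × 38 × 14 × 470 / 1000 = 300 → r_n = 300 kN.
Interior bolts: l_c = 60 − 24 = 36 mm → 1.2 × 36 × 14 × 470 / 1000 = 284.3 → r_n = 284.3 kN.
R_n = 2 × 300 + 2 × 284.3 = 1169 kN.
Design strength φR_n = 0.75 × 1169 = 876 kN.

876 kN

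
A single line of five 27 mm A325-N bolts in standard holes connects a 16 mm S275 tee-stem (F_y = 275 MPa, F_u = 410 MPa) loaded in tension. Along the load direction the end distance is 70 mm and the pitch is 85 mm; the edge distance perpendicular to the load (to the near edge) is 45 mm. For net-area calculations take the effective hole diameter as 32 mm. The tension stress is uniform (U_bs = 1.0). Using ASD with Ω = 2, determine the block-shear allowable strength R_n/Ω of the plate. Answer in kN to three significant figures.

619 kN

Shear plane L_v = 70 + 4·85 = 410 mm; A_gv = 410 × 16 = 6560 mm².
A_nv = (410 − 4.5·32) × 16 = 4256 mm².
A_nt = (45 − 0.5·32) × 16 = 464 mm².
0.6 F_u A_nv = 1047 kN; 0.6 F_y A_gv = 1082 kN → shear rupture governs the shear term.
R_n = 1047 + 1.0 × 410 × 464 / 1000 = 1237 kN.
Allowable strength R_n/Ω = 1237 / 2 = 619 kN.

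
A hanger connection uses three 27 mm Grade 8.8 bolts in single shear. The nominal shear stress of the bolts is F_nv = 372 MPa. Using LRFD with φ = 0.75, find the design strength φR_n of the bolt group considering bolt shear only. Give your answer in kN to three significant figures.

479 kN

A_b = π × 27² / 4 = 572.6 mm².
R_n = F_nv · A_b · n · n_s = 372 × 572.6 × 3 × 1 / 1000 = 639 kN.
Design strength φR_n = 0.75 × 639 = 479 kN.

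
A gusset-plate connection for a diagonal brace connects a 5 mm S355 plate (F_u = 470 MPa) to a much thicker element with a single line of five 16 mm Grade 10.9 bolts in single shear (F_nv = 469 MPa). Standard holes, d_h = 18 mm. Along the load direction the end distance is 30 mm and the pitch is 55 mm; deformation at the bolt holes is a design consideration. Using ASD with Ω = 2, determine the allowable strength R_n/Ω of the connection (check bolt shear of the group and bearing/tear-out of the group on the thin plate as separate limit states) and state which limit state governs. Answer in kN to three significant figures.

Bolt shear: A_b = π·16²/4 = 201.1 mm²; R_n = 469 × 201.1 × 5 × 1 / 1000 = 471.5 kN → 471.5 / 2 = 236 kN.
Bearing (1.2 l_c t F_u ≤ 2.4 d t F_u): upper limit = 2.4·16·5·470 / 1000 = 90.24 kN.
  Edge l_c = 30 − 18/2 = 21 → r_n = 59.22 kN; interior l_c = 55 − 18 = 37 → r_n = 90.24 kN.
  R_n,bearing = 1·59.22 + 4·90.24 = 420.2 kN → 420.2 / 2 = 210 kN.
Bearing governs: 210 kN.

210 kN (bearing governs)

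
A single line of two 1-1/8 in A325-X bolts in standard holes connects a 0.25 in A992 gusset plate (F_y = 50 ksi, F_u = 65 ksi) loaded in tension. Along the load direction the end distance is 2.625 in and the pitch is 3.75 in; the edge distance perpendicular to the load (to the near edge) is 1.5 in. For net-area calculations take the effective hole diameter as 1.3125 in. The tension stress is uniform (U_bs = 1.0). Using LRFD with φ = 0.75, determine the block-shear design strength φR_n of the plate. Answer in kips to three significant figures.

42.5 kips

Shear plane L_v = 2.625 + 1·3.75 = 6.375 in; A_gv = 6.375 × 0.25 = 1.594 in².
A_nv = (6.375 − 1.5·1.3125) × 0.25 = 1.102 in².
A_nt = (1.5 − 0.5·1.3125) × 0.25 = 0.2109 in².
0.6 F_u A_nv = 42.96 kips; 0.6 F_y A_gv = 47.81 kips → shear rupture governs the shear term.
R_n = 42.96 + 1.0 × 65 × 0.2109 = 56.67 kips.
Design strength φR_n = 0.75 × 56.67 = 42.5 kips.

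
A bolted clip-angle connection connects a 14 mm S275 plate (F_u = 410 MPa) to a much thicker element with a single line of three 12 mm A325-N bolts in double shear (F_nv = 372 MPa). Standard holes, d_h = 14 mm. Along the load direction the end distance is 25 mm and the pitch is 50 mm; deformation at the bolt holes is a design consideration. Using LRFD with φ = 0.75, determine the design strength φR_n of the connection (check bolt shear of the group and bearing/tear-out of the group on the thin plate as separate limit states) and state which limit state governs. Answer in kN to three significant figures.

189 kN (bolt shear governs)

Bolt shear: A_b = π·12²/4 = 113.1 mm²; R_n = 372 × 113.1 × 3 × 2 / 1000 = 252.4 kN → 0.75 × 252.4 = 189 kN.
Bearing (1.2 l_c t F_u ≤ 2.4 d t F_u): upper limit = 2.4·12·14·410 / 1000 = 165.3 kN.
  Edge l_c = 25 − 14/2 = 18 → r_n = 124 kN; interior l_c = 50 − 14 = 36 → r_n = 165.3 kN.
  R_n,bearing = 1·124 + 2·165.3 = 454.6 kN → 0.75 × 454.6 = 341 kN.
Bolt shear governs: 189 kN.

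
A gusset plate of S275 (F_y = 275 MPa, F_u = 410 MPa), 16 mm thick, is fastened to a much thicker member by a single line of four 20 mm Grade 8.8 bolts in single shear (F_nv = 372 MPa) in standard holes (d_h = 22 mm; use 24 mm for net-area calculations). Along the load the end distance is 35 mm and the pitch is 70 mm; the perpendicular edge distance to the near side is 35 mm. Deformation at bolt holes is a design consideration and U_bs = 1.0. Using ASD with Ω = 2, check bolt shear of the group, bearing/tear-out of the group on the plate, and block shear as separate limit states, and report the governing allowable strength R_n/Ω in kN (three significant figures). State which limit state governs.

Bolt shear: A_b = π·20²/4 = 314.2 mm²; R_n = 372 × 314.2 × 4 × 1 / 1000 = 467.5 kN → 467.5 / 2 = 234 kN.
Bearing: edge l_c = 24, r_n = 188.9 kN; interior l_c = 48, r_n = 314.9 kN; R_n = 188.9 + 3·314.9 = 1134 kN → 567 kN.
Block shear: A_gv = 3920, A_nv = 2576, A_nt = 368 mm²; R_n = min(0.6F_uA_nv, 0.6F_yA_gv) + U_bs·F_u·A_nt = 784.6 kN → 392 kN.
Bolt shear governs: 234 kN.

234 kN (bolt shear governs)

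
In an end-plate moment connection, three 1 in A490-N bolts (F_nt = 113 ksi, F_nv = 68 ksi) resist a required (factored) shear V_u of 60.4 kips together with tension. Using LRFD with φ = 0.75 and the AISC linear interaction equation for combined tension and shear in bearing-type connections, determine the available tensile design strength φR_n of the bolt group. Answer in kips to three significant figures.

A_b = π·1²/4 = 0.7854 in²; f_rv = 60.4 / (3 × 0.7854) = 25.63 ksi.
F'_nt = 1.3 F_nt − (F_nt / φF_nv) f_rv = 1.3·113 − (113/(0.75·68))·25.63 = 90.1 ksi, capped at F_nt → F'_nt = 90.1 ksi.
R_n = F'_nt · A_b · n = 90.1 × 0.7854 × 3 = 212.3 kips.
Design strength φR_n = 0.75 × 212.3 = 159 kips.

159 kips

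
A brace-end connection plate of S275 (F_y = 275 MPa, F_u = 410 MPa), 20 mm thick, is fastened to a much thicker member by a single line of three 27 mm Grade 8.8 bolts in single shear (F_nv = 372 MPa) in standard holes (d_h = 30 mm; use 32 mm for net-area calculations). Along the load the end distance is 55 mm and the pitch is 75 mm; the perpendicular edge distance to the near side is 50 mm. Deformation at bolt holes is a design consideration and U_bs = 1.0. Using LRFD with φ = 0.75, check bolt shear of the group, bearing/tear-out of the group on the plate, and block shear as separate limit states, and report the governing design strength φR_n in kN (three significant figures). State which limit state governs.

479 kN (bolt shear governs)

Bolt shear: A_b = π·27²/4 = 572.6 mm²; R_n = 372 × 572.6 × 3 × 1 / 1000 = 639 kN → 0.75 × 639 = 479 kN.
Bearing: edge l_c = 40, r_n = 393.6 kN; interior l_c = 45, r_n = 442.8 kN; R_n = 393.6 + 2·442.8 = 1279 kN → 959 kN.
Block shear: A_gv = 4100, A_nv = 2500, A_nt = 680 mm²; R_n = min(0.6F_uA_nv, 0.6F_yA_gv) + U_bs·F_u·A_nt = 893.8 kN → 670 kN.
Bolt shear governs: 479 kN.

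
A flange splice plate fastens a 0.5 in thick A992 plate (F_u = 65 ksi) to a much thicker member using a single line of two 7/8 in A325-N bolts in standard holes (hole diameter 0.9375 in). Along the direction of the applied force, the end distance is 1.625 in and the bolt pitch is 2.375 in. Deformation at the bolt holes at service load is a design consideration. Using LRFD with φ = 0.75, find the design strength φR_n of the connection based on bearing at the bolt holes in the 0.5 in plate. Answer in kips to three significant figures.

75.9 kips

Per bolt r_n = 1.2 l_c t F_u ≤ 2.4 d t F_u; upper limit = 2.4 × 0.875 × 0.5 × 65 = 68.25 kips.
Edge bolt: l_c = 1.625 − 0.9375/2 = 1.156 in → 1.2 × 1.156 × 0.5 × 65 = 45.09 → r_n = 45.09 kips.
Interior bolts: l_c = 2.375 − 0.9375 = 1.438 in → 1.2 × 1.438 × 0.5 × 65 = 56.06 → r_n = 56.06 kips.
R_n = 1 × 45.09 + 1 × 56.06 = 101.2 kips.
Design strength φR_n = 0.75 × 101.2 = 75.9 kips.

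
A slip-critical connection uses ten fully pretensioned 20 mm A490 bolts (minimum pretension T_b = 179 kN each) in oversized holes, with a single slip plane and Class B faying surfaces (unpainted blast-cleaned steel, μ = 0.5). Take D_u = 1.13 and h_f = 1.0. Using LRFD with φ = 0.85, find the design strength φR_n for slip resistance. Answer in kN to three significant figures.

R_n = μ · D_u · h_f · T_b · n_s · n_b = 0.5 × 1.13 × 1.0 × 179 × 1 × 10 = 1011 kN.
Design strength φR_n = 0.85 × 1011 = 860 kN.

860 kN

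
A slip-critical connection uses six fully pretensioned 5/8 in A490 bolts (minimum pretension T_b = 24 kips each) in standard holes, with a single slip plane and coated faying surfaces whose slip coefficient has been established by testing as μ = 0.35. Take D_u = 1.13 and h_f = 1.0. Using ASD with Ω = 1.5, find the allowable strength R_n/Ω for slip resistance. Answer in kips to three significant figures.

R_n = μ · D_u · h_f · T_b · n_s · n_b = 0.35 × 1.13 × 1.0 × 24 × 1 × 6 = 56.95 kips.
Allowable strength R_n/Ω = 56.95 / 1.5 = 38 kips.

38 kips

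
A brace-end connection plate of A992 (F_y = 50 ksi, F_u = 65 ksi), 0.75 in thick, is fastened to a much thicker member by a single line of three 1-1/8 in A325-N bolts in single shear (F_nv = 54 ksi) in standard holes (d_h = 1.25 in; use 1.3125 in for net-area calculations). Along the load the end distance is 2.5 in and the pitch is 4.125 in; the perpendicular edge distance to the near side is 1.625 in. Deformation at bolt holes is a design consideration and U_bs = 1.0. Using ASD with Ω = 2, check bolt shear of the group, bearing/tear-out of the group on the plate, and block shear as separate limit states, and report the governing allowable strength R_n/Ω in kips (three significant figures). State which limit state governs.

80.5 kips (bolt shear governs)

Bolt shear: A_b = π·1.125²/4 = 0.994 in²; R_n = 54 × 0.994 × 3 × 1 = 161 kips → 161 / 2 = 80.5 kips.
Bearing: edge l_c = 1.875, r_n = 109.7 kips; interior l_c = 2.875, r_n = 131.6 kips; R_n = 109.7 + 2·131.6 = 372.9 kips → 186 kips.
Block shear: A_gv = 8.062, A_nv = 5.602, A_nt = 0.7266 in²; R_n = min(0.6F_uA_nv, 0.6F_yA_gv) + U_bs·F_u·A_nt = 265.7 kips → 133 kips.
Bolt shear governs: 80.5 kips.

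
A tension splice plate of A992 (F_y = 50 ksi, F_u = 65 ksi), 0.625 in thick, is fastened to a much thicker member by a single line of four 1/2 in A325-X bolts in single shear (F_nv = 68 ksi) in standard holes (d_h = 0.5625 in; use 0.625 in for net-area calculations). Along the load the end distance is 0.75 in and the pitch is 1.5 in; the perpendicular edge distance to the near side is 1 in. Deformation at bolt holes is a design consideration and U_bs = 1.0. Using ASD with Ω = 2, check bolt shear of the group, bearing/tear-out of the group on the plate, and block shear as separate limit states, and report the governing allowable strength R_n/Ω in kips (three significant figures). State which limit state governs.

26.7 kips (bolt shear governs)

Bolt shear: A_b = π·0.5²/4 = 0.1963 in²; R_n = 68 × 0.1963 × 4 × 1 = 53.41 kips → 53.41 / 2 = 26.7 kips.
Bearing: edge l_c = 0.4688, r_n = 22.85 kips; interior l_c = 0.9375, r_n = 45.7 kips; R_n = 22.85 + 3·45.7 = 160 kips → 80 kips.
Block shear: A_gv = 3.281, A_nv = 1.914, A_nt = 0.4297 in²; R_n = min(0.6F_uA_nv, 0.6F_yA_gv) + U_bs·F_u·A_nt = 102.6 kips → 51.3 kips.
Bolt shear governs: 26.7 kips.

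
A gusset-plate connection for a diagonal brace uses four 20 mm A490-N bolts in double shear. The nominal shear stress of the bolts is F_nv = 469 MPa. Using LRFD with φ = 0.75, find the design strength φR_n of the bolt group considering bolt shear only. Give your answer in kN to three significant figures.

884 kN

A_b = π × 20² / 4 = 314.2 mm².
R_n = F_nv · A_b · n · n_s = 469 × 314.2 × 4 × 2 / 1000 = 1179 kN.
Design strength φR_n = 0.75 × 1179 = 884 kN.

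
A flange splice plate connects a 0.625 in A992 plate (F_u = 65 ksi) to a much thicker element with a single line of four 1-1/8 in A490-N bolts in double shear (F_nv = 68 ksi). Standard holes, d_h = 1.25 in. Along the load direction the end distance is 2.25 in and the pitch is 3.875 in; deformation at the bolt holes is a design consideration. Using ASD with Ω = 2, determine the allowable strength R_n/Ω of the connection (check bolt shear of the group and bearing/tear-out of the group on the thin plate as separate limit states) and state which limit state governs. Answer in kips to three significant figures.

Bolt shear: A_b = π·1.125²/4 = 0.994 in²; R_n = 68 × 0.994 × 4 × 2 = 540.7 kips → 540.7 / 2 = 270 kips.
Bearing (1.2 l_c t F_u ≤ 2.4 d t F_u): upper limit = 2.4·1.125·0.625·65 = 109.7 kips.
  Edge l_c = 2.25 − 1.25/2 = 1.625 → r_n = 79.22 kips; interior l_c = 3.875 − 1.25 = 2.625 → r_n = 109.7 kips.
  R_n,bearing = 1·79.22 + 3·109.7 = 408.3 kips → 408.3 / 2 = 204 kips.
Bearing governs: 204 kips.

204 kips (bearing governs)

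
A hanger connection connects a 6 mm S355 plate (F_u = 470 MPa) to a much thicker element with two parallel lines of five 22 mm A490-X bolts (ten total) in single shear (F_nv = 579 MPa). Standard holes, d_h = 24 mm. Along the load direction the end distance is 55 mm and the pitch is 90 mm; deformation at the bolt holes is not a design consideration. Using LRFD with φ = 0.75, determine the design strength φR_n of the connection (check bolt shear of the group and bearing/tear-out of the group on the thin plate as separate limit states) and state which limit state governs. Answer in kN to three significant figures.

Bolt shear: A_b = π·22²/4 = 380.1 mm²; R_n = 579 × 380.1 × 10 × 1 / 1000 = 2201 kN → 0.75 × 2201 = 1650 kN.
Bearing (1.5 l_c t F_u ≤ 3.0 d t F_u): upper limit = 3.0·22·6·470 / 1000 = 186.1 kN.
  Edge l_c = 55 − 24/2 = 43 → r_n = 181.9 kN; interior l_c = 90 − 24 = 66 → r_n = 186.1 kN.
  R_n,bearing = 2·181.9 + 8·186.1 = 1853 kN → 0.75 × 1853 = 1390 kN.
Bearing governs: 1390 kN.

1390 kN (bearing governs)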